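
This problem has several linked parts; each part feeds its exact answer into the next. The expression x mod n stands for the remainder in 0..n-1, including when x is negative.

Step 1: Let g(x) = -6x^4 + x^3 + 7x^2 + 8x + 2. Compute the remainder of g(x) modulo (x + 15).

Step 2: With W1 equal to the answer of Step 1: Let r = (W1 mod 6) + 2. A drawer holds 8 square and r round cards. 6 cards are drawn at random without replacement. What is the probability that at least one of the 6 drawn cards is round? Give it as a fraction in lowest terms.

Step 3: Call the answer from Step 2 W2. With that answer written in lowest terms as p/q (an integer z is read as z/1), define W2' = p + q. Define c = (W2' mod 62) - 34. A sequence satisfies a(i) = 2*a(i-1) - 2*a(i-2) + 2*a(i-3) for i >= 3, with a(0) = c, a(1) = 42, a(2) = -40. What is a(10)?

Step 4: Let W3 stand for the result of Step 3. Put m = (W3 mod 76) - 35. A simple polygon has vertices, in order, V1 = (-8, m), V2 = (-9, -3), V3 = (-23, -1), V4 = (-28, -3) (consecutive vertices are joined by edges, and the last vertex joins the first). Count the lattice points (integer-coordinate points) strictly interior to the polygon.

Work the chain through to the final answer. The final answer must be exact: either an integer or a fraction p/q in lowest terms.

Step 1: remainder = value at the root: -6*(-15)^4 + 1*(-15)^3 + 7*(-15)^2 + 8*(-15)^1 + 2 = (-303750) + (-3375) + (1575) + (-120) + (2) = -305668; answer -305668
Step 2: W1 = -305668; r = 4; total draws C(12,6) = 924; complement C(8,6) = 28; favorable 924 - 28 = 896; P = 32/33; answer 32/33
Step 3: W2 = 32/33; threaded value p + q = 65; c = -31; a(3) = 2*(-40) - 2*(42) + 2*(-31) = -226; iterating: a(3)=-226, a(4)=-288, a(5)=-204, a(6)=-284, a(7)=-736, a(8)=-1312, a(9)=-1720, a(10)=-2288; answer -2288
Step 4: W3 = -2288; m = 33; cross terms: (-8*-3 - -9*33)=321, (-9*-1 - -23*-3)=-60, (-23*-3 - -28*-1)=41, (-28*33 - -8*-3)=-948; twice the area = |-646| = 646; area = 323; boundary points = 1 + 2 + 1 + 4 = 8; strictly interior points = area - boundary/2 + 1 = 320; answer 320

320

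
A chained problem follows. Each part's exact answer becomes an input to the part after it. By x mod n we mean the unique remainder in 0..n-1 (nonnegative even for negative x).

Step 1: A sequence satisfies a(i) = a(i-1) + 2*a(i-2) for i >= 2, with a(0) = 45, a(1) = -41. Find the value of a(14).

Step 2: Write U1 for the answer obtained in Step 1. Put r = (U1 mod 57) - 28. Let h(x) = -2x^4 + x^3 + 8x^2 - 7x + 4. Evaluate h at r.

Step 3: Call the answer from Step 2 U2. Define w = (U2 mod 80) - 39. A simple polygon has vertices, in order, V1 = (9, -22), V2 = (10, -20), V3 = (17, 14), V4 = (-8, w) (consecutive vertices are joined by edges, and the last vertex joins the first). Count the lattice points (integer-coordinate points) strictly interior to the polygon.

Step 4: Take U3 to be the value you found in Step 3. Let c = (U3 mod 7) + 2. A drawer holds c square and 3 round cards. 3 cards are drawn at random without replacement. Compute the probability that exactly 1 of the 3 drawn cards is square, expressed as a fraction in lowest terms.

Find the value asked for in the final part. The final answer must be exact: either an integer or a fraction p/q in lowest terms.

7/40

Step 1: a(2) = 1*(-41) + 2*(45) = 49; iterating: a(2)=49, a(3)=-33, a(4)=65, a(5)=-1, a(6)=129, a(7)=127, a(8)=385, a(9)=639, a(10)=1409, a(11)=2687, a(12)=5505, a(13)=10879, a(14)=21889; answer 21889
Step 2: U1 = 21889; r = -27; -2*(-27)^4 + 1*(-27)^3 + 8*(-27)^2 - 7*(-27)^1 + 4 = (-1062882) + (-19683) + (5832) + (189) + (4) = -1076540; answer -1076540
Step 3: U2 = -1076540; w = -19; cross terms: (9*-20 - 10*-22)=40, (10*14 - 17*-20)=480, (17*-19 - -8*14)=-211, (-8*-22 - 9*-19)=347; twice the area = |656| = 656; area = 328; boundary points = 1 + 1 + 1 + 1 = 4; strictly interior points = area - boundary/2 + 1 = 327; answer 327
Step 4: U3 = 327; c = 7; total draws C(10,3) = 120; favorable C(7,1)*C(3,2) = 21; P = 7/40; answer 7/40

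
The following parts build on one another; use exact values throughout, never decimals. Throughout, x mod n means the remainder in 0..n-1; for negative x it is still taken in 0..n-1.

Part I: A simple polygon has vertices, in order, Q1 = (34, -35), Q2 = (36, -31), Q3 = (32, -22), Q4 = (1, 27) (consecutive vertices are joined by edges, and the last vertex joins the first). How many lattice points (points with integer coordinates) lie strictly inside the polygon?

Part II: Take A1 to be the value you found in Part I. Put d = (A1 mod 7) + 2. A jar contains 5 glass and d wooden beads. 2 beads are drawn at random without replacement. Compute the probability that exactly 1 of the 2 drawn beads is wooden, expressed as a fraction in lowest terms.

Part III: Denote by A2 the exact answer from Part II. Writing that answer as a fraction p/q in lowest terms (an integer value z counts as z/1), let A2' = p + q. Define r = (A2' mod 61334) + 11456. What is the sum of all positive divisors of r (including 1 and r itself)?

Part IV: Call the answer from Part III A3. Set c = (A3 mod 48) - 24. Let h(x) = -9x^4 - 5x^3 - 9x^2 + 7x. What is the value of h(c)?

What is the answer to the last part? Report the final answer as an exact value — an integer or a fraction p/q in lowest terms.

Part I: cross terms: (34*-31 - 36*-35)=206, (36*-22 - 32*-31)=200, (32*27 - 1*-22)=886, (1*-35 - 34*27)=-953; twice the area = |339| = 339; area = 339/2; boundary points = 2 + 1 + 1 + 1 = 5; strictly interior points = area - boundary/2 + 1 = 168; answer 168
Part II: A1 = 168; d = 2; total draws C(7,2) = 21; favorable C(2,1)*C(5,1) = 10; P = 10/21; answer 10/21
Part III: A2 = 10/21; threaded value p + q = 31; r = 11487; 11487 = 3 * 7 * 547; sigma = (1 + 3) * (1 + 7) * (1 + 547) = 4 * 8 * 548 = 17536; answer 17536
Part IV: A3 = 17536; c = -8; -9*(-8)^4 - 5*(-8)^3 - 9*(-8)^2 + 7*(-8)^1 = (-36864) + (2560) + (-576) + (-56) = -34936; answer -34936

-34936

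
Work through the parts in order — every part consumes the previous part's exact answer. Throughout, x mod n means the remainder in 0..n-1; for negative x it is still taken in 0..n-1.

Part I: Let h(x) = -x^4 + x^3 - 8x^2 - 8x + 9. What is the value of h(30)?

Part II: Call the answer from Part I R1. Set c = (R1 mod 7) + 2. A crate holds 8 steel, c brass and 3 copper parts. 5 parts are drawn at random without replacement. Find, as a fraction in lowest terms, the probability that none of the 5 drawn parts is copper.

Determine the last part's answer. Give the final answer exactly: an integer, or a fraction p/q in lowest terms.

24/91

Part I: -1*(30)^4 + 1*(30)^3 - 8*(30)^2 - 8*(30)^1 + 9 = (-810000) + (27000) + (-7200) + (-240) + (9) = -790431; answer -790431
Part II: R1 = -790431; c = 4; total draws C(15,5) = 3003; favorable C(12,5) = 792; P = 24/91; answer 24/91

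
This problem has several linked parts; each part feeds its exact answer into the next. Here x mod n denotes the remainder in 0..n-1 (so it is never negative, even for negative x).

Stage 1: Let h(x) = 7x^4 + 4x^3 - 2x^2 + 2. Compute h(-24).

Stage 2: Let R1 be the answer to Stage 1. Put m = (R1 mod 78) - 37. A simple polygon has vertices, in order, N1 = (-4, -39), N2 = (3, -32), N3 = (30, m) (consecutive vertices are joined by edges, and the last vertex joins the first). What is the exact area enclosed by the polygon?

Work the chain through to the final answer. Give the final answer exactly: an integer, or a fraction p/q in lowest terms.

84

Stage 1: 7*(-24)^4 + 4*(-24)^3 - 2*(-24)^2 + 2 = (2322432) + (-55296) + (-1152) + (2) = 2265986; answer 2265986
Stage 2: R1 = 2265986; m = -29; cross terms: (-4*-32 - 3*-39)=245, (3*-29 - 30*-32)=873, (30*-39 - -4*-29)=-1286; twice the area = |-168| = 168; area = 84; answer 84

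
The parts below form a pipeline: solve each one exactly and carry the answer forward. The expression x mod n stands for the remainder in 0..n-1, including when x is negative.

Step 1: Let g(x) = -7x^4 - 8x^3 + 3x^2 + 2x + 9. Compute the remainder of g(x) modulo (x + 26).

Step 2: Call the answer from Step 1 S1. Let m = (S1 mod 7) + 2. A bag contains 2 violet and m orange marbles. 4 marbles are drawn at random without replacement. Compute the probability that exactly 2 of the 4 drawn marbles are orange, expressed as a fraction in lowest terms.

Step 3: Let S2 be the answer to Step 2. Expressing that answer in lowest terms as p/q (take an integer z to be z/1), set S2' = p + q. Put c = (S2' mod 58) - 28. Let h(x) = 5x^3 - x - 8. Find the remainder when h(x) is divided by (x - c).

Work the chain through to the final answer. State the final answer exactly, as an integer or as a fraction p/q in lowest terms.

Step 1: remainder = value at the root: -7*(-26)^4 - 8*(-26)^3 + 3*(-26)^2 + 2*(-26)^1 + 9 = (-3198832) + (140608) + (2028) + (-52) + (9) = -3056239; answer -3056239
Step 2: S1 = -3056239; m = 5; total draws C(7,4) = 35; favorable C(5,2)*C(2,2) = 10; P = 2/7; answer 2/7
Step 3: S2 = 2/7; threaded value p + q = 9; c = -19; remainder = value at the root: 5*(-19)^3 - 1*(-19)^1 - 8 = (-34295) + (19) + (-8) = -34284; answer -34284

-34284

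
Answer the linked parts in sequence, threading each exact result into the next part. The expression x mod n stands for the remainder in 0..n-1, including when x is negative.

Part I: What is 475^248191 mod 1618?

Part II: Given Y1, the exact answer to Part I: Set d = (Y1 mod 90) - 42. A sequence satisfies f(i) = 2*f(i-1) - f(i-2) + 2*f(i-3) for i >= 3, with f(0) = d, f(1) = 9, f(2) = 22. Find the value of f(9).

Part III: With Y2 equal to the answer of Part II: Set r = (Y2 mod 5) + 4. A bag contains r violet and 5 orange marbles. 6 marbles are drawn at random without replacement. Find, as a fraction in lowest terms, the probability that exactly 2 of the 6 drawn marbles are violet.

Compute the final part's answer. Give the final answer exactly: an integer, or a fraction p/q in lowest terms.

Part I: squarings mod 1618: 475^1=475, 475^2=723, 475^4=115, 475^8=281, 475^16=1297, 475^32=1107, 475^64=623, 475^128=1427, 475^256=885, 475^512=113, 475^1024=1443, 475^2048=1501, 475^4096=745, 475^8192=51, 475^16384=983, 475^32768=343, 475^65536=1153, 475^131072=1031; 475^248191 = 475^1 * 475^2 * 475^4 * 475^8 * 475^16 * 475^32 * 475^64 * 475^256 * 475^2048 * 475^16384 * 475^32768 * 475^65536 * 475^131072 = 1069 (mod 1618); answer 1069
Part II: Y1 = 1069; d = 37; f(3) = 2*(22) - 1*(9) + 2*(37) = 109; iterating: f(3)=109, f(4)=214, f(5)=363, f(6)=730, f(7)=1525, f(8)=3046, f(9)=6027; answer 6027
Part III: Y2 = 6027; r = 6; total draws C(11,6) = 462; favorable C(6,2)*C(5,4) = 75; P = 25/154; answer 25/154

25/154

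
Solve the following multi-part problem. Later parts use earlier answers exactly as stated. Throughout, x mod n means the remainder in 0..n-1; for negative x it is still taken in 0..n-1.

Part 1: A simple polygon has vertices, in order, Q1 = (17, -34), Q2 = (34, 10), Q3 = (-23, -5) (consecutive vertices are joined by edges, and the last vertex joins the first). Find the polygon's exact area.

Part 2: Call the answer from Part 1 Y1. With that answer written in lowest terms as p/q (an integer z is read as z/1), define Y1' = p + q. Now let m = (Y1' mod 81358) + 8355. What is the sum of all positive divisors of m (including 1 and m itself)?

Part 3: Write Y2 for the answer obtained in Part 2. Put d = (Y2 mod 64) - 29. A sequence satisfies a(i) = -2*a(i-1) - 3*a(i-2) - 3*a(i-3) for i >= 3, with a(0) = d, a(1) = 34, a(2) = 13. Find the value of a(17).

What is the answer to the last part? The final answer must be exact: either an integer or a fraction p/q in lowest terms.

Part 1: cross terms: (17*10 - 34*-34)=1326, (34*-5 - -23*10)=60, (-23*-34 - 17*-5)=867; twice the area = |2253| = 2253; area = 2253/2; answer 2253/2
Part 2: Y1 = 2253/2; threaded value p + q = 2255; m = 10610; 10610 = 2 * 5 * 1061; sigma = (1 + 2) * (1 + 5) * (1 + 1061) = 3 * 6 * 1062 = 19116; answer 19116
Part 3: Y2 = 19116; d = 15; a(3) = -2*(13) - 3*(34) - 3*(15) = -173; iterating: a(3)=-173, a(4)=205, a(5)=70, a(6)=-236, a(7)=-353, a(8)=1204, a(9)=-641, a(10)=-1271, a(11)=853, a(12)=4030, a(13)=-6806, a(14)=-1037, a(15)=10402, a(16)=2725, a(17)=-33545; answer -33545

-33545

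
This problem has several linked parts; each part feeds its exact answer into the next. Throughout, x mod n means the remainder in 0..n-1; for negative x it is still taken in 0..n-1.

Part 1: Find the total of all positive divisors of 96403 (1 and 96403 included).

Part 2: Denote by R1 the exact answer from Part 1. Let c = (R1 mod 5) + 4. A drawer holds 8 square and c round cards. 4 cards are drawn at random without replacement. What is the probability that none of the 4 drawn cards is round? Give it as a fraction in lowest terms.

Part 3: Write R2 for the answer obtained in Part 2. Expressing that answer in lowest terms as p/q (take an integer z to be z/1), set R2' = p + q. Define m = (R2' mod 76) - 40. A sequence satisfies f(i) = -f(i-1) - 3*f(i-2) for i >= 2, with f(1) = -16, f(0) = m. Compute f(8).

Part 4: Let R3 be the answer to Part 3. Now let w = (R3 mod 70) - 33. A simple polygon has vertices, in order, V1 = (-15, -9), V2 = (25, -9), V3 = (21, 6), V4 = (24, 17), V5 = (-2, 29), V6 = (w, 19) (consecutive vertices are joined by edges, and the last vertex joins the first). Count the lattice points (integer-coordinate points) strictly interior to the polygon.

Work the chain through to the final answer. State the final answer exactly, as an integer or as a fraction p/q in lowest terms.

656

Part 1: 96403 = 149 * 647; sigma = (1 + 149) * (1 + 647) = 150 * 648 = 97200; answer 97200
Part 2: R1 = 97200; c = 4; total draws C(12,4) = 495; favorable C(8,4) = 70; P = 14/99; answer 14/99
Part 3: R2 = 14/99; threaded value p + q = 113; m = -3; f(2) = -1*(-16) - 3*(-3) = 25; iterating: f(2)=25, f(3)=23, f(4)=-98, f(5)=29, f(6)=265, f(7)=-352, f(8)=-443; answer -443
Part 4: R3 = -443; w = 14; cross terms: (-15*-9 - 25*-9)=360, (25*6 - 21*-9)=339, (21*17 - 24*6)=213, (24*29 - -2*17)=730, (-2*19 - 14*29)=-444, (14*-9 - -15*19)=159; twice the area = |1357| = 1357; area = 1357/2; boundary points = 40 + 1 + 1 + 2 + 2 + 1 = 47; strictly interior points = area - boundary/2 + 1 = 656; answer 656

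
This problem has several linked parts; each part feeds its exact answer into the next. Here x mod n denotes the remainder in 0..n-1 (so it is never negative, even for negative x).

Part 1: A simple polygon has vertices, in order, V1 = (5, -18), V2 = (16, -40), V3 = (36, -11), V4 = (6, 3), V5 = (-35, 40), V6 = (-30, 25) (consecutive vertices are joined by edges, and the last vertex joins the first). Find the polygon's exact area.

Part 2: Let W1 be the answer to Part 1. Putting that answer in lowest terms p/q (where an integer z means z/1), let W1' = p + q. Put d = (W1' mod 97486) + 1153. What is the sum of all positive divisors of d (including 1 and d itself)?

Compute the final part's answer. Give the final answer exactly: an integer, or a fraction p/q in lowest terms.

Part 1: cross terms: (5*-40 - 16*-18)=88, (16*-11 - 36*-40)=1264, (36*3 - 6*-11)=174, (6*40 - -35*3)=345, (-35*25 - -30*40)=325, (-30*-18 - 5*25)=415; twice the area = |2611| = 2611; area = 2611/2; answer 2611/2
Part 2: W1 = 2611/2; threaded value p + q = 2613; d = 3766; 3766 = 2 * 7 * 269; sigma = (1 + 2) * (1 + 7) * (1 + 269) = 3 * 8 * 270 = 6480; answer 6480

6480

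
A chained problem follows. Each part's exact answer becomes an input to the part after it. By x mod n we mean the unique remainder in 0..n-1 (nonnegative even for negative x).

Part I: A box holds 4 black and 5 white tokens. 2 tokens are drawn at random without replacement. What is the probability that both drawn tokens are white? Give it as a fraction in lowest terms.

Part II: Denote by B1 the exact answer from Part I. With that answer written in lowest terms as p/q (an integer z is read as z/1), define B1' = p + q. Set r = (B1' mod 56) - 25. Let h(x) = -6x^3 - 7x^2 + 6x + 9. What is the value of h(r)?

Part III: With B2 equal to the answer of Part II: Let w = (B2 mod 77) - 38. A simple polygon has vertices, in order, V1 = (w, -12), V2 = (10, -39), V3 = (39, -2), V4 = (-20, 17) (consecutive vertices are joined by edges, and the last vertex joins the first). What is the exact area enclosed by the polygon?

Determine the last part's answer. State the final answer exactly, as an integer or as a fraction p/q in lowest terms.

Part I: total draws C(9,2) = 36; favorable C(5,2) = 10; P = 5/18; answer 5/18
Part II: B1 = 5/18; threaded value p + q = 23; r = -2; -6*(-2)^3 - 7*(-2)^2 + 6*(-2)^1 + 9 = (48) + (-28) + (-12) + (9) = 17; answer 17
Part III: B2 = 17; w = -21; cross terms: (-21*-39 - 10*-12)=939, (10*-2 - 39*-39)=1501, (39*17 - -20*-2)=623, (-20*-12 - -21*17)=597; twice the area = |3660| = 3660; area = 1830; answer 1830

1830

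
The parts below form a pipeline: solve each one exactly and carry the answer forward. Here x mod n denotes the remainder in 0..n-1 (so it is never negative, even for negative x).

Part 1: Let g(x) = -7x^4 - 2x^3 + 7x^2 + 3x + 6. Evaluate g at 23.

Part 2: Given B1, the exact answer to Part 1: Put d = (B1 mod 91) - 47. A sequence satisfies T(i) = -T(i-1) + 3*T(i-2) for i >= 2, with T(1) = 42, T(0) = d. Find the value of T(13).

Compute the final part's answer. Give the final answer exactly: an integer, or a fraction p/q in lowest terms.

Part 1: -7*(23)^4 - 2*(23)^3 + 7*(23)^2 + 3*(23)^1 + 6 = (-1958887) + (-24334) + (3703) + (69) + (6) = -1979443; answer -1979443
Part 2: B1 = -1979443; d = 33; T(2) = -1*(42) + 3*(33) = 57; iterating: T(2)=57, T(3)=69, T(4)=102, T(5)=105, T(6)=201, T(7)=114, T(8)=489, T(9)=-147, T(10)=1614, T(11)=-2055, T(12)=6897, T(13)=-13062; answer -13062

-13062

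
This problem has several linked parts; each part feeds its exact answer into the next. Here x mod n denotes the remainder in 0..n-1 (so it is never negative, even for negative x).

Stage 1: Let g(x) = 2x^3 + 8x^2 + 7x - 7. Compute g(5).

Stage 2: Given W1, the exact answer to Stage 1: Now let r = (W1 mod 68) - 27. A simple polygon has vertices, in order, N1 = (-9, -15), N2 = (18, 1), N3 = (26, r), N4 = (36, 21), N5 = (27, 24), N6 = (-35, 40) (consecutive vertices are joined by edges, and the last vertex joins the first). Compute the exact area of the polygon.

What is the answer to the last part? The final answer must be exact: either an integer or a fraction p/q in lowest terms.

4333/2

Stage 1: 2*(5)^3 + 8*(5)^2 + 7*(5)^1 - 7 = (250) + (200) + (35) + (-7) = 478; answer 478
Stage 2: W1 = 478; r = -25; cross terms: (-9*1 - 18*-15)=261, (18*-25 - 26*1)=-476, (26*21 - 36*-25)=1446, (36*24 - 27*21)=297, (27*40 - -35*24)=1920, (-35*-15 - -9*40)=885; twice the area = |4333| = 4333; area = 4333/2; answer 4333/2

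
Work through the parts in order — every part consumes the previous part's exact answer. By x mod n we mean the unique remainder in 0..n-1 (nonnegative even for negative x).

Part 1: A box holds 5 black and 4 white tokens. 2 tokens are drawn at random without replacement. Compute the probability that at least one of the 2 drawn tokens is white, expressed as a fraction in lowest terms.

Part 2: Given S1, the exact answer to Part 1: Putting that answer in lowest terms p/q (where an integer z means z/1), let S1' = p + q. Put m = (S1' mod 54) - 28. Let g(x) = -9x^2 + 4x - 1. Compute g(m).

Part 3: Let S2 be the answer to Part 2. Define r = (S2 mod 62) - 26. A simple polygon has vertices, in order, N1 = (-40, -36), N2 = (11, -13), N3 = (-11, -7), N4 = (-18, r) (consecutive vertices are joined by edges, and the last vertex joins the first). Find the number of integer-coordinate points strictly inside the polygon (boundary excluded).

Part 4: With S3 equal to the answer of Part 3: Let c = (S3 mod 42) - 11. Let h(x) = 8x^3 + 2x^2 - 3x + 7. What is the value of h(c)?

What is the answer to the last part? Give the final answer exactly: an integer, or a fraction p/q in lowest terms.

Part 1: total draws C(9,2) = 36; complement C(5,2) = 10; favorable 36 - 10 = 26; P = 13/18; answer 13/18
Part 2: S1 = 13/18; threaded value p + q = 31; m = 3; -9*(3)^2 + 4*(3)^1 - 1 = (-81) + (12) + (-1) = -70; answer -70
Part 3: S2 = -70; r = 28; cross terms: (-40*-13 - 11*-36)=916, (11*-7 - -11*-13)=-220, (-11*28 - -18*-7)=-434, (-18*-36 - -40*28)=1768; twice the area = |2030| = 2030; area = 1015; boundary points = 1 + 2 + 7 + 2 = 12; strictly interior points = area - boundary/2 + 1 = 1010; answer 1010
Part 4: S3 = 1010; c = -9; 8*(-9)^3 + 2*(-9)^2 - 3*(-9)^1 + 7 = (-5832) + (162) + (27) + (7) = -5636; answer -5636

-5636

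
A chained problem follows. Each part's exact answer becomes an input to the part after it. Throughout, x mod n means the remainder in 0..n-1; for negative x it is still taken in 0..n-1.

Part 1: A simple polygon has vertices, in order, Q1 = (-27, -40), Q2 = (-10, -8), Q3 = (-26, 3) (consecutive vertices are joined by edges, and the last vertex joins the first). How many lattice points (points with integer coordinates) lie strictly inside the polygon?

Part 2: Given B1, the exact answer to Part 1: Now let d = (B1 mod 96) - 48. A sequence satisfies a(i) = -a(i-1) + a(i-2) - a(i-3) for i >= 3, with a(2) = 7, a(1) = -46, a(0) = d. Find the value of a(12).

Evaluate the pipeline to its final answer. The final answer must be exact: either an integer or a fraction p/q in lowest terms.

14435

Part 1: cross terms: (-27*-8 - -10*-40)=-184, (-10*3 - -26*-8)=-238, (-26*-40 - -27*3)=1121; twice the area = |699| = 699; area = 699/2; boundary points = 1 + 1 + 1 = 3; strictly interior points = area - boundary/2 + 1 = 349; answer 349
Part 2: B1 = 349; d = 13; a(3) = -1*(7) + 1*(-46) - 1*(13) = -66; iterating: a(3)=-66, a(4)=119, a(5)=-192, a(6)=377, a(7)=-688, a(8)=1257, a(9)=-2322, a(10)=4267, a(11)=-7846, a(12)=14435; answer 14435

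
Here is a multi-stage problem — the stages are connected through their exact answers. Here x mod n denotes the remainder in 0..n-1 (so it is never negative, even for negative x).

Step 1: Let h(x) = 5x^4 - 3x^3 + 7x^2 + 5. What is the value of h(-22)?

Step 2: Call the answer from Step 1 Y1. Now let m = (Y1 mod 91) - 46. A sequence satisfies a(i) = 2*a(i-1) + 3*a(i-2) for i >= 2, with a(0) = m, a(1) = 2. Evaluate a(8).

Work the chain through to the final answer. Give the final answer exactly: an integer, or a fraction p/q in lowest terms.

6562

Step 1: 5*(-22)^4 - 3*(-22)^3 + 7*(-22)^2 + 5 = (1171280) + (31944) + (3388) + (5) = 1206617; answer 1206617
Step 2: Y1 = 1206617; m = 2; a(2) = 2*(2) + 3*(2) = 10; iterating: a(2)=10, a(3)=26, a(4)=82, a(5)=242, a(6)=730, a(7)=2186, a(8)=6562; answer 6562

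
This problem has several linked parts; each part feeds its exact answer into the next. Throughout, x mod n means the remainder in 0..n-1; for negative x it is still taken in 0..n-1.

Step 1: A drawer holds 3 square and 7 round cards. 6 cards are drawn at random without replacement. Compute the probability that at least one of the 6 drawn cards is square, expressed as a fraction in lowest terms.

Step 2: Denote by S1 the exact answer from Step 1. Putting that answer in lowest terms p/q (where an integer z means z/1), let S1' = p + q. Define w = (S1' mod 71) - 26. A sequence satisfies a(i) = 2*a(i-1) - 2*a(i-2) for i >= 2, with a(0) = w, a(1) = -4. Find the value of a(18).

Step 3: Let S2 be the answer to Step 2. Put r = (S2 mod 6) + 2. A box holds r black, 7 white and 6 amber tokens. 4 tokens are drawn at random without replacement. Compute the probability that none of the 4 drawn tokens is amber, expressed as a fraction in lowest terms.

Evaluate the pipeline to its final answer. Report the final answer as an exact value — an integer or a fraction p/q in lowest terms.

715/3876

Step 1: total draws C(10,6) = 210; complement C(7,6) = 7; favorable 210 - 7 = 203; P = 29/30; answer 29/30
Step 2: S1 = 29/30; threaded value p + q = 59; w = 33; a(2) = 2*(-4) - 2*(33) = -74; iterating: a(2)=-74, a(3)=-140, a(4)=-132, a(5)=16, a(6)=296, a(7)=560, a(8)=528, a(9)=-64, a(10)=-1184, a(11)=-2240, a(12)=-2112, a(13)=256, a(14)=4736, a(15)=8960, a(16)=8448, a(17)=-1024, a(18)=-18944; answer -18944
Step 3: S2 = -18944; r = 6; total draws C(19,4) = 3876; favorable C(13,4) = 715; P = 715/3876; answer 715/3876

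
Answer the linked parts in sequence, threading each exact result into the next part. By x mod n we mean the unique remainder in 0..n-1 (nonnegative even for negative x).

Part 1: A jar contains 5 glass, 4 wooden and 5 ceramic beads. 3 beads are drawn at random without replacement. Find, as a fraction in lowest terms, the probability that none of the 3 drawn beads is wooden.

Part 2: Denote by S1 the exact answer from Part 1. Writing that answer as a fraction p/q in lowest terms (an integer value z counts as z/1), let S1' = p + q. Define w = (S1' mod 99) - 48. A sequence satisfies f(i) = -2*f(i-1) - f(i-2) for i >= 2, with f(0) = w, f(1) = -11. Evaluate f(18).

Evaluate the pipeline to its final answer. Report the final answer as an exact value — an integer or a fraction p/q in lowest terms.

640

Part 1: total draws C(14,3) = 364; favorable C(10,3) = 120; P = 30/91; answer 30/91
Part 2: S1 = 30/91; threaded value p + q = 121; w = -26; f(2) = -2*(-11) - 1*(-26) = 48; iterating: f(2)=48, f(3)=-85, f(4)=122, f(5)=-159, f(6)=196, f(7)=-233, f(8)=270, f(9)=-307, f(10)=344, f(11)=-381, f(12)=418, f(13)=-455, f(14)=492, f(15)=-529, f(16)=566, f(17)=-603, f(18)=640; answer 640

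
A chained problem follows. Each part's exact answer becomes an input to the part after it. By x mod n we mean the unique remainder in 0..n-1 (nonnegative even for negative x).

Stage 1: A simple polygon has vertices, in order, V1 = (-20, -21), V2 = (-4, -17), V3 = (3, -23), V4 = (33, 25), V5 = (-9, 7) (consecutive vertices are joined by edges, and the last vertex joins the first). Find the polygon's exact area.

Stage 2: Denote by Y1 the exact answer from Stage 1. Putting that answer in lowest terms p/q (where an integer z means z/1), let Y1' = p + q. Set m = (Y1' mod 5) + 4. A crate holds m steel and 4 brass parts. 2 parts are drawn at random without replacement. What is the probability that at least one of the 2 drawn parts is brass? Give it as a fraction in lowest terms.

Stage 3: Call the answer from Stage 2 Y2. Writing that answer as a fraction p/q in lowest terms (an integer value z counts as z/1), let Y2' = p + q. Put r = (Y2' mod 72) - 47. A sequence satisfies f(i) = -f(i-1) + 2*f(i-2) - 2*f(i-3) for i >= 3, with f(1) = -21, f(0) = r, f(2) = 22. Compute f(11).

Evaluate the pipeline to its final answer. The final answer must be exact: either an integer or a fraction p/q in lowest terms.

Stage 1: cross terms: (-20*-17 - -4*-21)=256, (-4*-23 - 3*-17)=143, (3*25 - 33*-23)=834, (33*7 - -9*25)=456, (-9*-21 - -20*7)=329; twice the area = |2018| = 2018; area = 1009; answer 1009
Stage 2: Y1 = 1009; threaded value p + q = 1010; m = 4; total draws C(8,2) = 28; complement C(4,2) = 6; favorable 28 - 6 = 22; P = 11/14; answer 11/14
Stage 3: Y2 = 11/14; threaded value p + q = 25; r = -22; f(3) = -1*(22) + 2*(-21) - 2*(-22) = -20; iterating: f(3)=-20, f(4)=106, f(5)=-190, f(6)=442, f(7)=-1034, f(8)=2298, f(9)=-5250, f(10)=11914, f(11)=-27010; answer -27010

-27010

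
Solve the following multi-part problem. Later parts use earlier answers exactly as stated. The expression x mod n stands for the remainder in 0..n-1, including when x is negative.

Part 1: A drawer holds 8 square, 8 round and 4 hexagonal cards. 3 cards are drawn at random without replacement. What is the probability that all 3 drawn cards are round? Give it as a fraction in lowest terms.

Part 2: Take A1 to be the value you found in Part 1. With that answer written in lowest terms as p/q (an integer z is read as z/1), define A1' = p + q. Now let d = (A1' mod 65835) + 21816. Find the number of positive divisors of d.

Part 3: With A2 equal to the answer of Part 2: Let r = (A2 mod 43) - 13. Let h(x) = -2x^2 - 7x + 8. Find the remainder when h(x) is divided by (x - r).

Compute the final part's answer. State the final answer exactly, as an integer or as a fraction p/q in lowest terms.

-91

Part 1: total draws C(20,3) = 1140; favorable C(8,3) = 56; P = 14/285; answer 14/285
Part 2: A1 = 14/285; threaded value p + q = 299; d = 22115; 22115 = 5 * 4423; number of divisors = (1+1) * (1+1) = 4; answer 4
Part 3: A2 = 4; r = -9; remainder = value at the root: -2*(-9)^2 - 7*(-9)^1 + 8 = (-162) + (63) + (8) = -91; answer -91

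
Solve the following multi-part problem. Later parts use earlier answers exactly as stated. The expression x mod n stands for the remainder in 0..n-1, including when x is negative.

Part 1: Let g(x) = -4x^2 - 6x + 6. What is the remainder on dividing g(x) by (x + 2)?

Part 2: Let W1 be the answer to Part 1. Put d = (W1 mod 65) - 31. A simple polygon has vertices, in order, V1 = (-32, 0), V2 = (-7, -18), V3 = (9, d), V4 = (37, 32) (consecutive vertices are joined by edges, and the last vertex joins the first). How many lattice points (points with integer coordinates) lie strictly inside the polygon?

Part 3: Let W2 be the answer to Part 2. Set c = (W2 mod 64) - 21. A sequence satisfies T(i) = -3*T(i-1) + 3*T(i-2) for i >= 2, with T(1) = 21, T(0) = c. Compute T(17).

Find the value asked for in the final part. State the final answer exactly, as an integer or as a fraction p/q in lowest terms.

-17250338664

Part 1: remainder = value at the root: -4*(-2)^2 - 6*(-2)^1 + 6 = (-16) + (12) + (6) = 2; answer 2
Part 2: W1 = 2; d = -29; cross terms: (-32*-18 - -7*0)=576, (-7*-29 - 9*-18)=365, (9*32 - 37*-29)=1361, (37*0 - -32*32)=1024; twice the area = |3326| = 3326; area = 1663; boundary points = 1 + 1 + 1 + 1 = 4; strictly interior points = area - boundary/2 + 1 = 1662; answer 1662
Part 3: W2 = 1662; c = 41; T(2) = -3*(21) + 3*(41) = 60; iterating: T(2)=60, T(3)=-117, T(4)=531, T(5)=-1944, T(6)=7425, T(7)=-28107, T(8)=106596, T(9)=-404109, T(10)=1532115, T(11)=-5808672, T(12)=22022361, T(13)=-83493099, T(14)=316546380, T(15)=-1200118437, T(16)=4549994451, T(17)=-17250338664; answer -17250338664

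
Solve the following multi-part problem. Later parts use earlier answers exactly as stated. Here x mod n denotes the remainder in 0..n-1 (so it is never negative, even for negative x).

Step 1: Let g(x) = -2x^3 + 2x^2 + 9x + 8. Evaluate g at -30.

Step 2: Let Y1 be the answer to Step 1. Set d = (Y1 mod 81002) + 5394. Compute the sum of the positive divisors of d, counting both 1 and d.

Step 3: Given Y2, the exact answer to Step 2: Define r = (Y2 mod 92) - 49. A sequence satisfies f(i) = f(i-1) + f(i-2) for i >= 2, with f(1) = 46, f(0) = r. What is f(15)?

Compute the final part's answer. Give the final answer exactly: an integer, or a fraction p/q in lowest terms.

Step 1: -2*(-30)^3 + 2*(-30)^2 + 9*(-30)^1 + 8 = (54000) + (1800) + (-270) + (8) = 55538; answer 55538
Step 2: Y1 = 55538; d = 60932; 60932 = 2^2 * 15233; sigma = (1 + 2 + 4) * (1 + 15233) = 7 * 15234 = 106638; answer 106638
Step 3: Y2 = 106638; r = -39; f(2) = 1*(46) + 1*(-39) = 7; iterating: f(2)=7, f(3)=53, f(4)=60, f(5)=113, f(6)=173, f(7)=286, f(8)=459, f(9)=745, f(10)=1204, f(11)=1949, f(12)=3153, f(13)=5102, f(14)=8255, f(15)=13357; answer 13357

13357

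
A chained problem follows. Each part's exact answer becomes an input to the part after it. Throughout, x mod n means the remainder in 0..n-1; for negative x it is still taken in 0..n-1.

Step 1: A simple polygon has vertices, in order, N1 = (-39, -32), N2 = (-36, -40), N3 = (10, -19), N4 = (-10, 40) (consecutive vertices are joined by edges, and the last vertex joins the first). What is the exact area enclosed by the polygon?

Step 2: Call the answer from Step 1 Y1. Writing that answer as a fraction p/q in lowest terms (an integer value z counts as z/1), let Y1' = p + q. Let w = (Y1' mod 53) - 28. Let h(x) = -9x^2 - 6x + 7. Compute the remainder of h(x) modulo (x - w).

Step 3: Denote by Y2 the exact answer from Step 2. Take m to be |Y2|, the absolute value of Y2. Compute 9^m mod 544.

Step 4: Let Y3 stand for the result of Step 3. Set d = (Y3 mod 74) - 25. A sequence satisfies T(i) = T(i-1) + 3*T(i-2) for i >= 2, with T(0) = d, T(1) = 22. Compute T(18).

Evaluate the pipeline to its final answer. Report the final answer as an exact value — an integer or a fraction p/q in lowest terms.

Step 1: cross terms: (-39*-40 - -36*-32)=408, (-36*-19 - 10*-40)=1084, (10*40 - -10*-19)=210, (-10*-32 - -39*40)=1880; twice the area = |3582| = 3582; area = 1791; answer 1791
Step 2: Y1 = 1791; threaded value p + q = 1792; w = 15; remainder = value at the root: -9*(15)^2 - 6*(15)^1 + 7 = (-2025) + (-90) + (7) = -2108; answer -2108
Step 3: Y2 = -2108; m = 2108; squarings mod 544: 9^1=9, 9^2=81, 9^4=33, 9^8=1, 9^16=1, 9^32=1, 9^64=1, 9^128=1, 9^256=1, 9^512=1, 9^1024=1, 9^2048=1; 9^2108 = 9^4 * 9^8 * 9^16 * 9^32 * 9^2048 = 33 (mod 544); answer 33
Step 4: Y3 = 33; d = 8; T(2) = 1*(22) + 3*(8) = 46; iterating: T(2)=46, T(3)=112, T(4)=250, T(5)=586, T(6)=1336, T(7)=3094, T(8)=7102, T(9)=16384, T(10)=37690, T(11)=86842, T(12)=199912, T(13)=460438, T(14)=1060174, T(15)=2441488, T(16)=5622010, T(17)=12946474, T(18)=29812504; answer 29812504

29812504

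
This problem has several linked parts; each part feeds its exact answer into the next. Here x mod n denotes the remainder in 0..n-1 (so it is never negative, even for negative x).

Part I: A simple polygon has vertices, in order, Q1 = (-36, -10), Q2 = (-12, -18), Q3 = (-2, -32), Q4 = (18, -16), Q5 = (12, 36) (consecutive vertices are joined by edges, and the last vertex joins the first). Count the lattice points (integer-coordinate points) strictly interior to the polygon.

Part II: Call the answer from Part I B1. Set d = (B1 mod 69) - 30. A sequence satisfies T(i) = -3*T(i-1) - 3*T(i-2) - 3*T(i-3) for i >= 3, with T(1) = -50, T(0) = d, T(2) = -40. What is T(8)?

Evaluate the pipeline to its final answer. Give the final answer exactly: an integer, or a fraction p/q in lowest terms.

Part I: cross terms: (-36*-18 - -12*-10)=528, (-12*-32 - -2*-18)=348, (-2*-16 - 18*-32)=608, (18*36 - 12*-16)=840, (12*-10 - -36*36)=1176; twice the area = |3500| = 3500; area = 1750; boundary points = 8 + 2 + 4 + 2 + 2 = 18; strictly interior points = area - boundary/2 + 1 = 1742; answer 1742
Part II: B1 = 1742; d = -13; T(3) = -3*(-40) - 3*(-50) - 3*(-13) = 309; iterating: T(3)=309, T(4)=-657, T(5)=1164, T(6)=-2448, T(7)=5823, T(8)=-13617; answer -13617

-13617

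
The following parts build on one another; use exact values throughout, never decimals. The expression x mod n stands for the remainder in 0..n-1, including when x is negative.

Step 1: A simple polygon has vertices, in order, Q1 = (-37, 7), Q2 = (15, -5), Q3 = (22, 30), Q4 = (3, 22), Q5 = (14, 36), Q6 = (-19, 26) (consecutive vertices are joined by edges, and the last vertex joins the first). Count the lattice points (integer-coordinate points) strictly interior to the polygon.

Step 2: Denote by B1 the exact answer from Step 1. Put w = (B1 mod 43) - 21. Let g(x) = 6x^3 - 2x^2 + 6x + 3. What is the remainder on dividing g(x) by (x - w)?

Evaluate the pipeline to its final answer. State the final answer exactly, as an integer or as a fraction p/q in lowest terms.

-827

Step 1: cross terms: (-37*-5 - 15*7)=80, (15*30 - 22*-5)=560, (22*22 - 3*30)=394, (3*36 - 14*22)=-200, (14*26 - -19*36)=1048, (-19*7 - -37*26)=829; twice the area = |2711| = 2711; area = 2711/2; boundary points = 4 + 7 + 1 + 1 + 1 + 1 = 15; strictly interior points = area - boundary/2 + 1 = 1349; answer 1349
Step 2: B1 = 1349; w = -5; remainder = value at the root: 6*(-5)^3 - 2*(-5)^2 + 6*(-5)^1 + 3 = (-750) + (-50) + (-30) + (3) = -827; answer -827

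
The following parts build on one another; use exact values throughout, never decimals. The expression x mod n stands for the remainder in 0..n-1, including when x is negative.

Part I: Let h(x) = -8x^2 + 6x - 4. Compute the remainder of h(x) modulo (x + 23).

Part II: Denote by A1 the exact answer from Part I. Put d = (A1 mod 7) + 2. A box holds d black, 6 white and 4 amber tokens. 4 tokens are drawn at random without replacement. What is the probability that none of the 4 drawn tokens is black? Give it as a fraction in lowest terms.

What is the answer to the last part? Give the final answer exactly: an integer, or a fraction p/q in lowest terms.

42/143

Part I: remainder = value at the root: -8*(-23)^2 + 6*(-23)^1 - 4 = (-4232) + (-138) + (-4) = -4374; answer -4374
Part II: A1 = -4374; d = 3; total draws C(13,4) = 715; favorable C(10,4) = 210; P = 42/143; answer 42/143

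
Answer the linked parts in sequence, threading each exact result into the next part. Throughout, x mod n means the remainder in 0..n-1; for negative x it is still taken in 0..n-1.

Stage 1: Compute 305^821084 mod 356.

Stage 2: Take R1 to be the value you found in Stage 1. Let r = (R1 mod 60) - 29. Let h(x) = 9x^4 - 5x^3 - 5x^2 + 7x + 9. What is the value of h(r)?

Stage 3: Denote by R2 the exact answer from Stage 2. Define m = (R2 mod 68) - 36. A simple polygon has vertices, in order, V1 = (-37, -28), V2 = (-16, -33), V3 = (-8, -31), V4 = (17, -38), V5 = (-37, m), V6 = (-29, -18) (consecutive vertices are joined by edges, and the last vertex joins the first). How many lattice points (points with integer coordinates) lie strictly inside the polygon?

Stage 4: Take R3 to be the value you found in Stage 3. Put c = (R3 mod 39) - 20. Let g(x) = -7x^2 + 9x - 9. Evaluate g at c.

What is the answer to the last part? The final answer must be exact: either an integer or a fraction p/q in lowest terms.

Stage 1: squarings mod 356: 305^1=305, 305^2=109, 305^4=133, 305^8=245, 305^16=217, 305^32=97, 305^64=153, 305^128=269, 305^256=93, 305^512=105, 305^1024=345, 305^2048=121, 305^4096=45, 305^8192=245, 305^16384=217, 305^32768=97, 305^65536=153, 305^131072=269, 305^262144=93, 305^524288=105; 305^821084 = 305^4 * 305^8 * 305^16 * 305^64 * 305^256 * 305^512 * 305^1024 * 305^32768 * 305^262144 * 305^524288 = 177 (mod 356); answer 177
Stage 2: R1 = 177; r = 28; 9*(28)^4 - 5*(28)^3 - 5*(28)^2 + 7*(28)^1 + 9 = (5531904) + (-109760) + (-3920) + (196) + (9) = 5418429; answer 5418429
Stage 3: R2 = 5418429; m = 17; cross terms: (-37*-33 - -16*-28)=773, (-16*-31 - -8*-33)=232, (-8*-38 - 17*-31)=831, (17*17 - -37*-38)=-1117, (-37*-18 - -29*17)=1159, (-29*-28 - -37*-18)=146; twice the area = |2024| = 2024; area = 1012; boundary points = 1 + 2 + 1 + 1 + 1 + 2 = 8; strictly interior points = area - boundary/2 + 1 = 1009; answer 1009
Stage 4: R3 = 1009; c = 14; -7*(14)^2 + 9*(14)^1 - 9 = (-1372) + (126) + (-9) = -1255; answer -1255

-1255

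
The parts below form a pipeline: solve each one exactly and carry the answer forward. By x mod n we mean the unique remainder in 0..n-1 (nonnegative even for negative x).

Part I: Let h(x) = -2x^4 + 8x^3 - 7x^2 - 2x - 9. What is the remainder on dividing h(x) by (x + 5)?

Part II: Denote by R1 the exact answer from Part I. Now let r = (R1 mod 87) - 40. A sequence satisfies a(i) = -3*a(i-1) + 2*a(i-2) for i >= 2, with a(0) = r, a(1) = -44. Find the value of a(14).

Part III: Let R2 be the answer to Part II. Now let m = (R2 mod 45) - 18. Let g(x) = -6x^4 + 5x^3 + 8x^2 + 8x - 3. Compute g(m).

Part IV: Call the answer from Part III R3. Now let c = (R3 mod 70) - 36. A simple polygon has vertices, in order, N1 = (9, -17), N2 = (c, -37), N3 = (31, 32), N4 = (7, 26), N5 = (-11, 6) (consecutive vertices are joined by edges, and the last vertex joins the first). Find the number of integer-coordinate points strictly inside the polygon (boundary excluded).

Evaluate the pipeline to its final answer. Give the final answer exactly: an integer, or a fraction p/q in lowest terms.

Part I: remainder = value at the root: -2*(-5)^4 + 8*(-5)^3 - 7*(-5)^2 - 2*(-5)^1 - 9 = (-1250) + (-1000) + (-175) + (10) + (-9) = -2424; answer -2424
Part II: R1 = -2424; r = -28; a(2) = -3*(-44) + 2*(-28) = 76; iterating: a(2)=76, a(3)=-316, a(4)=1100, a(5)=-3932, a(6)=13996, a(7)=-49852, a(8)=177548, a(9)=-632348, a(10)=2252140, a(11)=-8021116, a(12)=28567628, a(13)=-101745116, a(14)=362370604; answer 362370604
Part III: R2 = 362370604; m = -14; -6*(-14)^4 + 5*(-14)^3 + 8*(-14)^2 + 8*(-14)^1 - 3 = (-230496) + (-13720) + (1568) + (-112) + (-3) = -242763; answer -242763
Part IV: R3 = -242763; c = 31; cross terms: (9*-37 - 31*-17)=194, (31*32 - 31*-37)=2139, (31*26 - 7*32)=582, (7*6 - -11*26)=328, (-11*-17 - 9*6)=133; twice the area = |3376| = 3376; area = 1688; boundary points = 2 + 69 + 6 + 2 + 1 = 80; strictly interior points = area - boundary/2 + 1 = 1649; answer 1649

1649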